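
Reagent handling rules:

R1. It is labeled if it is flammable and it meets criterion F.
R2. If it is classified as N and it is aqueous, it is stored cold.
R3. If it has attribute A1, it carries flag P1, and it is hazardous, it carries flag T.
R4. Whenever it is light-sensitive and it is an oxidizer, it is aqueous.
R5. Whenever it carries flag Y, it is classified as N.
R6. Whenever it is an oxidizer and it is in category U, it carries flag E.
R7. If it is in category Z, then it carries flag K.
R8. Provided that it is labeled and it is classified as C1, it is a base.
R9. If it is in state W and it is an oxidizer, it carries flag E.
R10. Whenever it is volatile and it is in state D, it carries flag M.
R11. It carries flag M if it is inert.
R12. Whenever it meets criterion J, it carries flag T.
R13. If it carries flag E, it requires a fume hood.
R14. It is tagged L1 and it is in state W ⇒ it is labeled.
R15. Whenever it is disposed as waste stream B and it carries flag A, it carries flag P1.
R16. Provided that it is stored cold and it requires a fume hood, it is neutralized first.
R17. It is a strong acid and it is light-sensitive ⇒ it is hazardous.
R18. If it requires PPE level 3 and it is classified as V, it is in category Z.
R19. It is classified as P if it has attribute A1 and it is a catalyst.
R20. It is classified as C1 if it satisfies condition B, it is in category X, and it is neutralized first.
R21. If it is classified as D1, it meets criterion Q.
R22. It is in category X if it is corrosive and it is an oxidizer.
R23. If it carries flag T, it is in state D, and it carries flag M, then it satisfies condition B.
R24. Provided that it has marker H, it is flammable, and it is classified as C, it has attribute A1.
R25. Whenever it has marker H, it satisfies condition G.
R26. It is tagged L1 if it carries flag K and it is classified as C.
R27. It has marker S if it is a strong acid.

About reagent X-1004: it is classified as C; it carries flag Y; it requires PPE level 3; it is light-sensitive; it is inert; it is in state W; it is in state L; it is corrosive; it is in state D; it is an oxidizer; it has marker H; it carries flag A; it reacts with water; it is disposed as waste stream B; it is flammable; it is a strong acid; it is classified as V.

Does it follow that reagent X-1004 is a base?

By R4 (it is light-sensitive, it is an oxidizer): it is aqueous.
By R5 (it carries flag Y): it is classified as N.
By R9 (it is in state W, it is an oxidizer): it carries flag E.
By R11 (it is inert): it carries flag M.
By R13 (it carries flag E): it requires a fume hood.
By R15 (it is disposed as waste stream B, it carries flag A): it carries flag P1.
By R17 (it is a strong acid, it is light-sensitive): it is hazardous.
By R18 (it requires PPE level 3, it is classified as V): it is in category Z.
By R22 (it is corrosive, it is an oxidizer): it is in category X.
By R24 (it has marker H, it is flammable, it is classified as C): it has attribute A1.
By R2 (it is classified as N, it is aqueous): it is stored cold.
By R3 (it has attribute A1, it carries flag P1, it is hazardous): it carries flag T.
By R7 (it is in category Z): it carries flag K.
By R16 (it is stored cold, it requires a fume hood): it is neutralized first.
By R23 (it carries flag T, it is in state D, it carries flag M): it satisfies condition B.
By R26 (it carries flag K, it is classified as C): it is tagged L1.
By R14 (it is tagged L1, it is in state W): it is labeled.
By R20 (it satisfies condition B, it is in category X, it is neutralized first): it is classified as C1.
By R8 (it is labeled, it is classified as C1): it is a base.

Yes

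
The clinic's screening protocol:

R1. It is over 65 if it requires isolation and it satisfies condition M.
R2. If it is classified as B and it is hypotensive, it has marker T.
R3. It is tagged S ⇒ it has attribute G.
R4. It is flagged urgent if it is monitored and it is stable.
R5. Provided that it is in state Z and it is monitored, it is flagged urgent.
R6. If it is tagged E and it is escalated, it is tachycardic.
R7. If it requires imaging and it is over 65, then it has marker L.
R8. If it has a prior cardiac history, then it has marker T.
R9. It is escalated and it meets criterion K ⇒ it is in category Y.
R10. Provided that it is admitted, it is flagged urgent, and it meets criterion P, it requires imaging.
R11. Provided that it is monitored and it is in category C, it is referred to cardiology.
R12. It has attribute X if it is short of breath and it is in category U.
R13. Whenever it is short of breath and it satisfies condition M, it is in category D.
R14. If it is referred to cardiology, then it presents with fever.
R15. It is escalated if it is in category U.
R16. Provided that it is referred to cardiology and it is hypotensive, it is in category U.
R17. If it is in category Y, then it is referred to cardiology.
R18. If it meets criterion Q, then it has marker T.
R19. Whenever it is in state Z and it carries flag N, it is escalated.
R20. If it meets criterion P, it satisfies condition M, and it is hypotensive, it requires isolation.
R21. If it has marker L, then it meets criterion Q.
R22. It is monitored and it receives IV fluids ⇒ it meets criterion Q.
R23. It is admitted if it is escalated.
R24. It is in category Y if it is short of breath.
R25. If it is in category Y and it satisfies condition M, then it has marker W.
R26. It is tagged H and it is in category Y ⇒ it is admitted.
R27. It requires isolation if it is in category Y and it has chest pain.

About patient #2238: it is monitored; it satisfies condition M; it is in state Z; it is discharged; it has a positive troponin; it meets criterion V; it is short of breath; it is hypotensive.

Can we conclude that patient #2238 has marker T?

No

Forward chaining from the given facts derives: is flagged urgent, is in category D, is in category Y, has marker W, is referred to cardiology, presents with fever, is in category U, has attribute X, is escalated, is admitted.
Rules concluding "it has marker T": R2 needs "it is classified as B"; R8 needs "it has a prior cardiac history"; R18 needs "it meets criterion Q" — none of these are established.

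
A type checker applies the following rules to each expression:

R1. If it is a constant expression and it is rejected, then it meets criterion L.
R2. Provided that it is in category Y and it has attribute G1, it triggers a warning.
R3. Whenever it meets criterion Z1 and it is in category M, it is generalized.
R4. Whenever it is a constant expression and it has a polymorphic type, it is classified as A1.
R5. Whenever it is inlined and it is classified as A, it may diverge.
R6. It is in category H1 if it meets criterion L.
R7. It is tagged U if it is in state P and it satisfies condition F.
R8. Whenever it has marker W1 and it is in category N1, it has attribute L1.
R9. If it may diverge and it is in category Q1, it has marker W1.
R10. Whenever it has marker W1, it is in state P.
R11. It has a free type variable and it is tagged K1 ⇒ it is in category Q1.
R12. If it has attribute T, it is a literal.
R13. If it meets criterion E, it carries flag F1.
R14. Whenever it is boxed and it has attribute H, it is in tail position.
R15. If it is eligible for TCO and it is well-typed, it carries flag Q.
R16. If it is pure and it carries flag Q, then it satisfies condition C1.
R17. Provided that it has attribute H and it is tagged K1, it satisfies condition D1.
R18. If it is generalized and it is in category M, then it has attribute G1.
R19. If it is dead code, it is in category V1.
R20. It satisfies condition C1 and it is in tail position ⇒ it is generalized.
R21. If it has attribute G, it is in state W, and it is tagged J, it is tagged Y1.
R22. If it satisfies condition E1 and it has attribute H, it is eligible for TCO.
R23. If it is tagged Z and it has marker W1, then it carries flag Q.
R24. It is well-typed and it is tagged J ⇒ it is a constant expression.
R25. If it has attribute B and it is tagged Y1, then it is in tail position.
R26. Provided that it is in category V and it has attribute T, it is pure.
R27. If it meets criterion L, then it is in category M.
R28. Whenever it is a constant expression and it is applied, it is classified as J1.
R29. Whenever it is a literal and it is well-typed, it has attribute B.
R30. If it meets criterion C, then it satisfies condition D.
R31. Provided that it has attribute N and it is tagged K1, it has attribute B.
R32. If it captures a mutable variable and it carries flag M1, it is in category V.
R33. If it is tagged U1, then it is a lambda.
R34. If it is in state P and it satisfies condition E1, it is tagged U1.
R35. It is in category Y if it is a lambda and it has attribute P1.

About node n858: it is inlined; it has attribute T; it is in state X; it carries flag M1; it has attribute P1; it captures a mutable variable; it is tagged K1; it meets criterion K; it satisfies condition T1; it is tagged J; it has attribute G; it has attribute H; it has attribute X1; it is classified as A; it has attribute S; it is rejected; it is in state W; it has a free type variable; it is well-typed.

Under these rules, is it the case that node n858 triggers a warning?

No

Forward chaining from the given facts derives: may diverge, is in category Q1, is a literal, satisfies condition D1, is tagged Y1, is a constant expression, has attribute B, is in category V, meets criterion L, is in category H1, has marker W1, is in state P, is in tail position, is pure, is in category M.
The only rule concluding "it triggers a warning" is R2, which needs "it is in category Y"; that is never established.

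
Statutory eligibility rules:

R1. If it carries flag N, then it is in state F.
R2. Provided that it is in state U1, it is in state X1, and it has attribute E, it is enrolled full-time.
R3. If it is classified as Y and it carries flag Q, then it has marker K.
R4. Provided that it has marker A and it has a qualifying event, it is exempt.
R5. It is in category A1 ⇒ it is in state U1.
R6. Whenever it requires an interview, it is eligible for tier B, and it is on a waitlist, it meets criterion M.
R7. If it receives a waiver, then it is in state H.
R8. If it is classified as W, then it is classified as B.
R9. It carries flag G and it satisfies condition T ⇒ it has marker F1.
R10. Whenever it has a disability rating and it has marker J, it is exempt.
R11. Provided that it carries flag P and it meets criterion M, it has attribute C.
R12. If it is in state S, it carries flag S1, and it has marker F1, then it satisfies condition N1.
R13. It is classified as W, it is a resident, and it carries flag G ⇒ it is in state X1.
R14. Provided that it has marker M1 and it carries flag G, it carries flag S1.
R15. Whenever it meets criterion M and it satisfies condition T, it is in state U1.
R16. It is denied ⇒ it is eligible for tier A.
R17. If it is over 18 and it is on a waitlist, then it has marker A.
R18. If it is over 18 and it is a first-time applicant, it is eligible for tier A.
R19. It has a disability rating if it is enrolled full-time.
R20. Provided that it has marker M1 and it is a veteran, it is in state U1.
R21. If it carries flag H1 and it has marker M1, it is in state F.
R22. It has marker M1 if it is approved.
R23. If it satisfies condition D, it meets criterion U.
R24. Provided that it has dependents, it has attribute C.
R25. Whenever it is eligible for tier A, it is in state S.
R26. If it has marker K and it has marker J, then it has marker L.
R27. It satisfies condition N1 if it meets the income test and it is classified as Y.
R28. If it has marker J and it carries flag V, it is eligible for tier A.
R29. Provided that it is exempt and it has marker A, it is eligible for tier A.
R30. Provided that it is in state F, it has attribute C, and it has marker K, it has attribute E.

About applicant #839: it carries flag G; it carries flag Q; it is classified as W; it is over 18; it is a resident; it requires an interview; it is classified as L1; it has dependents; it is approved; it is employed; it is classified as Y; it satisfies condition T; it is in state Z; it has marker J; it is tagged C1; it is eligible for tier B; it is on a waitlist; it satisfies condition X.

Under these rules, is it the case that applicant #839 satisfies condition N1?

Forward chaining from the given facts derives: has marker K, meets criterion M, is classified as B, has marker F1, is in state X1, is in state U1, has marker A, has marker M1, has attribute C, has marker L, carries flag S1.
Rules concluding "it satisfies condition N1": R12 needs "it is in state S"; R27 needs "it meets the income test" — none of these are established.

No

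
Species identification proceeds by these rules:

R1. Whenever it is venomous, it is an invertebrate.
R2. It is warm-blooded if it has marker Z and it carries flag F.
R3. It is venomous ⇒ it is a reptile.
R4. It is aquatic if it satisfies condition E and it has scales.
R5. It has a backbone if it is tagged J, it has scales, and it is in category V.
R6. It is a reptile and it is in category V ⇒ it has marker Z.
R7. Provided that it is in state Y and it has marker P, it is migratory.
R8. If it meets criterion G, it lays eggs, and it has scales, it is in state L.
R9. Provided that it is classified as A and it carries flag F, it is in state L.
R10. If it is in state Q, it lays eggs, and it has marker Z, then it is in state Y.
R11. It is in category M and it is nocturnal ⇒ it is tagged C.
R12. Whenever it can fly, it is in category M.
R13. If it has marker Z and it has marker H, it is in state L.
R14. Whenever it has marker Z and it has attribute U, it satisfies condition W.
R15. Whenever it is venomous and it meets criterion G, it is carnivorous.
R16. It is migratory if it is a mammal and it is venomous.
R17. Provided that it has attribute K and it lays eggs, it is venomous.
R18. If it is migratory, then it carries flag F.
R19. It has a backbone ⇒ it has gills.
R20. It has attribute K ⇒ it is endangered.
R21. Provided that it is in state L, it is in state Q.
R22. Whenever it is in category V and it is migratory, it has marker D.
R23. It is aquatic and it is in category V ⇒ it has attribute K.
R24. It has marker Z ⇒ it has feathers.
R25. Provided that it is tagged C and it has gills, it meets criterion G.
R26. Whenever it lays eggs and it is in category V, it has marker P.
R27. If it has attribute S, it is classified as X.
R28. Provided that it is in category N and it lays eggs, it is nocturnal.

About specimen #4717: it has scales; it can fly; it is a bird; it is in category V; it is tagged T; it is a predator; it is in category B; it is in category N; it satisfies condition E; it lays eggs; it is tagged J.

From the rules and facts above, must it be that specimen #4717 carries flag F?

By R4 (it satisfies condition E, it has scales): it is aquatic.
By R5 (it is tagged J, it has scales, it is in category V): it has a backbone.
By R12 (it can fly): it is in category M.
By R19 (it has a backbone): it has gills.
By R23 (it is aquatic, it is in category V): it has attribute K.
By R26 (it lays eggs, it is in category V): it has marker P.
By R28 (it is in category N, it lays eggs): it is nocturnal.
By R11 (it is in category M, it is nocturnal): it is tagged C.
By R17 (it has attribute K, it lays eggs): it is venomous.
By R25 (it is tagged C, it has gills): it meets criterion G.
By R3 (it is venomous): it is a reptile.
By R6 (it is a reptile, it is in category V): it has marker Z.
By R8 (it meets criterion G, it lays eggs, it has scales): it is in state L.
By R21 (it is in state L): it is in state Q.
By R10 (it is in state Q, it lays eggs, it has marker Z): it is in state Y.
By R7 (it is in state Y, it has marker P): it is migratory.
By R18 (it is migratory): it carries flag F.

Yes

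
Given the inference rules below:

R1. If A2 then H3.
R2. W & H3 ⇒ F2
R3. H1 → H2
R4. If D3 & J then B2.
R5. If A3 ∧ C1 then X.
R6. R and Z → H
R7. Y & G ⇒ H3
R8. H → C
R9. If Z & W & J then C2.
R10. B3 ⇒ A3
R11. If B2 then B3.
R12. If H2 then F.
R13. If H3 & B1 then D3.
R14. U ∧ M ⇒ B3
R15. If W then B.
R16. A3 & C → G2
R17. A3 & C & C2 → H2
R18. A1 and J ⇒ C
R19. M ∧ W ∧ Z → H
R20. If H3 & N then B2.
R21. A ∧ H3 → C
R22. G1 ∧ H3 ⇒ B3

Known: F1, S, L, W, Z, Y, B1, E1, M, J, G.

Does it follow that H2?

H3  (by R7: Y, G)
C2  (by R9: Z, W, J)
D3  (by R13: H3, B1)
H  (by R19: M, W, Z)
B2  (by R4: D3, J)
C  (by R8: H)
B3  (by R11: B2)
A3  (by R10: B3)
H2  (by R17: A3, C, C2)

Yes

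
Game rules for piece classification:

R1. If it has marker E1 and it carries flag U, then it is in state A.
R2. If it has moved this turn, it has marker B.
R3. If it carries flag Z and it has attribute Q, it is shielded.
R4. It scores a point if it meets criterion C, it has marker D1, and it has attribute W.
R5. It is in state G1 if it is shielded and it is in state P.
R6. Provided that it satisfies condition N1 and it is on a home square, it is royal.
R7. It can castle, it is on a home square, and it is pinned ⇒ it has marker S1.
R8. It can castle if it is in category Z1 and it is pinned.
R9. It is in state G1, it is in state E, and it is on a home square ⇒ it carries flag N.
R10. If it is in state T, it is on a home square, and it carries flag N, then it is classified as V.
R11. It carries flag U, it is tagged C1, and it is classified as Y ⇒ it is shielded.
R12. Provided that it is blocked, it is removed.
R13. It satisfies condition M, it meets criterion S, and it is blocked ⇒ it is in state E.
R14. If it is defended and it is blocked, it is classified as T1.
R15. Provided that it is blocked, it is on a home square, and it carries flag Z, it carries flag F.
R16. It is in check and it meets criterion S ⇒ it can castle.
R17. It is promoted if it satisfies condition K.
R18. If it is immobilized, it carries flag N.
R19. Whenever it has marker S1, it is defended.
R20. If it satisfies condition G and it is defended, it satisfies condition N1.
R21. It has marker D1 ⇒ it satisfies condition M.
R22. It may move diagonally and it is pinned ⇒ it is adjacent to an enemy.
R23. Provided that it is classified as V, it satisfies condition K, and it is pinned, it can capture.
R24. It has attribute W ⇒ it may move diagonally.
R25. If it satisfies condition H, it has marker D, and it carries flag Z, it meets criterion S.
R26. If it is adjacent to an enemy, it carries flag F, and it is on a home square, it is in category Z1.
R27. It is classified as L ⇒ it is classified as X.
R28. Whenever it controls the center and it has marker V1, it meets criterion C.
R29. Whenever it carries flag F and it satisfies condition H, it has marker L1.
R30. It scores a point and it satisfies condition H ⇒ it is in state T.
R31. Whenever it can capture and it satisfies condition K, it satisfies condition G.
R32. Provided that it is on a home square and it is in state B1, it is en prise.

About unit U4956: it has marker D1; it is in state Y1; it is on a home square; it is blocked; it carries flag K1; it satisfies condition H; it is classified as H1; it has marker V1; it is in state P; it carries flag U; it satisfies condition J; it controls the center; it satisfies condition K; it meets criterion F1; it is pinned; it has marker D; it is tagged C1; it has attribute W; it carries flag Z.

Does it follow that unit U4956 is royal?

No

Forward chaining from the given facts derives: is removed, carries flag F, is promoted, satisfies condition M, may move diagonally, meets criterion S, meets criterion C, has marker L1, scores a point, is in state E, is adjacent to an enemy, is in category Z1, is in state T, can castle, has marker S1, is defended, is classified as T1.
The only rule concluding "it is royal" is R6, which needs "it satisfies condition N1"; that is never established.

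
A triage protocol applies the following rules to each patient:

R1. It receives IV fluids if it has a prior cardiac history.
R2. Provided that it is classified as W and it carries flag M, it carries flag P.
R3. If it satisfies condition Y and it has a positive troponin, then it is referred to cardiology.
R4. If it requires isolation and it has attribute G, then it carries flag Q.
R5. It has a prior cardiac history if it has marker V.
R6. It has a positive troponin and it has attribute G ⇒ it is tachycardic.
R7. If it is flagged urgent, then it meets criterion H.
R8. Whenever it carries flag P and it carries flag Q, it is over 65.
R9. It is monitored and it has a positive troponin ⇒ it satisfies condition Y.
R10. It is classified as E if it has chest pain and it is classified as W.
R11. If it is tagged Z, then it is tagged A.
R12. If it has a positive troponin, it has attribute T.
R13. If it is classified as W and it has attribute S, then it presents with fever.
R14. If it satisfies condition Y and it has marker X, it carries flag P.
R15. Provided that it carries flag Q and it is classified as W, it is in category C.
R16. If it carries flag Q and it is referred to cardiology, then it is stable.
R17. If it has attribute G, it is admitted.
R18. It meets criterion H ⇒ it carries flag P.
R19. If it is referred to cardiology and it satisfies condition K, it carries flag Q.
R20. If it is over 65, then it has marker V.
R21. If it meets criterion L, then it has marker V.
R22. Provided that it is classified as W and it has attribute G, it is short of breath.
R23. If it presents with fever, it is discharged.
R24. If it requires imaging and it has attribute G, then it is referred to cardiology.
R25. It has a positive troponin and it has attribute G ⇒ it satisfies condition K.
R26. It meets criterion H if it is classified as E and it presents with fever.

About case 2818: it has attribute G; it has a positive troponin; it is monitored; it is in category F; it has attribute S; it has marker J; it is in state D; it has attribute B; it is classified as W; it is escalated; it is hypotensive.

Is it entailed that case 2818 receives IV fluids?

Forward chaining from the given facts derives: is tachycardic, satisfies condition Y, has attribute T, presents with fever, is admitted, is short of breath, is discharged, satisfies condition K, is referred to cardiology, carries flag Q, is in category C, is stable.
The only rule concluding "it receives IV fluids" is R1, which needs "it has a prior cardiac history"; that is never established.

No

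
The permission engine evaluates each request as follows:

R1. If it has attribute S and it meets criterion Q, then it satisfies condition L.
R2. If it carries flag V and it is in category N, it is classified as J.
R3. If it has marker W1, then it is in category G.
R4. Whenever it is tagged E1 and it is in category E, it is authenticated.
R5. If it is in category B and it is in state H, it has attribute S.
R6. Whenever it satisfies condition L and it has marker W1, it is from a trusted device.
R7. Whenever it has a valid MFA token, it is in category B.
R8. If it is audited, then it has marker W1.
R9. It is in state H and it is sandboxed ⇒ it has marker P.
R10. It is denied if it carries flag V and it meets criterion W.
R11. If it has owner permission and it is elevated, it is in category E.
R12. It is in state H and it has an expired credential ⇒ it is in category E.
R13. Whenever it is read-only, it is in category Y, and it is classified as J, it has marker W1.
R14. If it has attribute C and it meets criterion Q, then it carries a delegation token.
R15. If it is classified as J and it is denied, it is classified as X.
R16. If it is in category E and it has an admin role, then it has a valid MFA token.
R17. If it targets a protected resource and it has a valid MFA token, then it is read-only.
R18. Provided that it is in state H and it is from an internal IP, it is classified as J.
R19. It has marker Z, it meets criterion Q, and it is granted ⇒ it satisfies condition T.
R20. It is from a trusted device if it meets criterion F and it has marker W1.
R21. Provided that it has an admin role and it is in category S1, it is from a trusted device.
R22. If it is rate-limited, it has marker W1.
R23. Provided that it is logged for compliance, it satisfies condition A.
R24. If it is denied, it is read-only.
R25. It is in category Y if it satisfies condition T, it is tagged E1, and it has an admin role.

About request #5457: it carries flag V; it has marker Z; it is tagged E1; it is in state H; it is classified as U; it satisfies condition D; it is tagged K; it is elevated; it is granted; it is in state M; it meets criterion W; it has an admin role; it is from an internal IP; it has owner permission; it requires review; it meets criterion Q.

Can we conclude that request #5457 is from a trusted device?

By R10 (it carries flag V, it meets criterion W): it is denied.
By R11 (it has owner permission, it is elevated): it is in category E.
By R16 (it is in category E, it has an admin role): it has a valid MFA token.
By R18 (it is in state H, it is from an internal IP): it is classified as J.
By R19 (it has marker Z, it meets criterion Q, it is granted): it satisfies condition T.
By R24 (it is denied): it is read-only.
By R25 (it satisfies condition T, it is tagged E1, it has an admin role): it is in category Y.
By R7 (it has a valid MFA token): it is in category B.
By R13 (it is read-only, it is in category Y, it is classified as J): it has marker W1.
By R5 (it is in category B, it is in state H): it has attribute S.
By R1 (it has attribute S, it meets criterion Q): it satisfies condition L.
By R6 (it satisfies condition L, it has marker W1): it is from a trusted device.

Yes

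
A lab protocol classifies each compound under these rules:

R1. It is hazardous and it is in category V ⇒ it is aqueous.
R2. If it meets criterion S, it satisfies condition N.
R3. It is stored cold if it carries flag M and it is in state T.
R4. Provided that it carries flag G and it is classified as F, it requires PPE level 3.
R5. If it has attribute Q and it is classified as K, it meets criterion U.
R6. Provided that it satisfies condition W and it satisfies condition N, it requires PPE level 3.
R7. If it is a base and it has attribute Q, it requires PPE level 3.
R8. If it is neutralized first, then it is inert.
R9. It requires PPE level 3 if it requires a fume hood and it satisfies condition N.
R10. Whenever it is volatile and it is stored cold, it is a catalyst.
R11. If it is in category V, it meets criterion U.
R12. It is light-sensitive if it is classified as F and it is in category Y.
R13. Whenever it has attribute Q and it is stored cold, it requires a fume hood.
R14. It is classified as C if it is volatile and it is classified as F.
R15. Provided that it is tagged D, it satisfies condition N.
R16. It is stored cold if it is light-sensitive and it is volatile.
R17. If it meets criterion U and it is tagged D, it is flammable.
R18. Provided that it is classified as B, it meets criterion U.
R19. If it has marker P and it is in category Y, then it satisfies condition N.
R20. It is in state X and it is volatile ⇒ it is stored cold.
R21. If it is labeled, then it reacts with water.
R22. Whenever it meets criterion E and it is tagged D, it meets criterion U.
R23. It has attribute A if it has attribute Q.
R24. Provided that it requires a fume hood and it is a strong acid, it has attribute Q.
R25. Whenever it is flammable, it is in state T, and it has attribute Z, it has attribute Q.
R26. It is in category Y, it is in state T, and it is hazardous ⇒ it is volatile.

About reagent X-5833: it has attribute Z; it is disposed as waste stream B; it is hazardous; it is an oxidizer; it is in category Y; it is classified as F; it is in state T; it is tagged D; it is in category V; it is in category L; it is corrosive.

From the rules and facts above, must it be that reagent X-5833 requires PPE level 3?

By R11 (it is in category V): it meets criterion U.
By R12 (it is classified as F, it is in category Y): it is light-sensitive.
By R15 (it is tagged D): it satisfies condition N.
By R17 (it meets criterion U, it is tagged D): it is flammable.
By R25 (it is flammable, it is in state T, it has attribute Z): it has attribute Q.
By R26 (it is in category Y, it is in state T, it is hazardous): it is volatile.
By R16 (it is light-sensitive, it is volatile): it is stored cold.
By R13 (it has attribute Q, it is stored cold): it requires a fume hood.
By R9 (it requires a fume hood, it satisfies condition N): it requires PPE level 3.

Yes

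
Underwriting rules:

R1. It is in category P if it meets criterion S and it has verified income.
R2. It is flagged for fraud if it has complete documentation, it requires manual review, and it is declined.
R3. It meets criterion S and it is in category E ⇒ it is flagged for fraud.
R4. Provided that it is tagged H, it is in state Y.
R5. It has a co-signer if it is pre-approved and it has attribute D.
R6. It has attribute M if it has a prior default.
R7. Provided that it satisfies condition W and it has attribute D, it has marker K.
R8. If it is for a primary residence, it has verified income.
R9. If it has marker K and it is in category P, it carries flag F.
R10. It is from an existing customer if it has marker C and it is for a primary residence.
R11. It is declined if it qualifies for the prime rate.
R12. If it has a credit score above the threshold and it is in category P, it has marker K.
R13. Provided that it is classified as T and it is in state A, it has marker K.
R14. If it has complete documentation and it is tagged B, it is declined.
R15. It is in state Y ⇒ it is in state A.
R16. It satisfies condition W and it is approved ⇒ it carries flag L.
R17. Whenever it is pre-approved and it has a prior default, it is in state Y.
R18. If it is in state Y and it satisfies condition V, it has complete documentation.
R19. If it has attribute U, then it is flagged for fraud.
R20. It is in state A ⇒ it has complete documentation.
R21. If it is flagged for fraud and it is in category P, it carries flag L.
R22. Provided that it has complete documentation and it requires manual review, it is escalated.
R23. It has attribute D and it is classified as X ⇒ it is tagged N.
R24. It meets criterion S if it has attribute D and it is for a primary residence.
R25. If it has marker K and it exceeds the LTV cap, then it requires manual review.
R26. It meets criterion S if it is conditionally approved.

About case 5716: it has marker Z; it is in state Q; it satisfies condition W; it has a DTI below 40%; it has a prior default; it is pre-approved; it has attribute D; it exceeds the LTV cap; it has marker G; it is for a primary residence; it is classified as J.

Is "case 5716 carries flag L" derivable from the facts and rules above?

No

Forward chaining from the given facts derives: has a co-signer, has attribute M, has marker K, has verified income, is in state Y, meets criterion S, requires manual review, is in category P, carries flag F, is in state A, has complete documentation, is escalated.
Rules concluding "it carries flag L": R16 needs "it is approved"; R21 needs "it is flagged for fraud" — none of these are established.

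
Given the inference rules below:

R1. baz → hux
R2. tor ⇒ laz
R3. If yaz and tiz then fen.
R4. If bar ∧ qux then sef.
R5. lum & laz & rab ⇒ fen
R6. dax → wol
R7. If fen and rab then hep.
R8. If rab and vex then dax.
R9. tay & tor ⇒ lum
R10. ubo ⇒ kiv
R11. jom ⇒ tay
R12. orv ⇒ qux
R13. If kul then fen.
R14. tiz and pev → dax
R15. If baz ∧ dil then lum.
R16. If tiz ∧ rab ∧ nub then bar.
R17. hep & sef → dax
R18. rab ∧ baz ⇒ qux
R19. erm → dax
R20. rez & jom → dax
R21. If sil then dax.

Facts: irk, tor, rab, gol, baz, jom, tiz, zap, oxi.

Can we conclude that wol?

Forward chaining from the given facts derives: hux, laz, tay, qux, lum, fen, hep.
The only rule concluding wol is R6, which needs dax; that is never established.

No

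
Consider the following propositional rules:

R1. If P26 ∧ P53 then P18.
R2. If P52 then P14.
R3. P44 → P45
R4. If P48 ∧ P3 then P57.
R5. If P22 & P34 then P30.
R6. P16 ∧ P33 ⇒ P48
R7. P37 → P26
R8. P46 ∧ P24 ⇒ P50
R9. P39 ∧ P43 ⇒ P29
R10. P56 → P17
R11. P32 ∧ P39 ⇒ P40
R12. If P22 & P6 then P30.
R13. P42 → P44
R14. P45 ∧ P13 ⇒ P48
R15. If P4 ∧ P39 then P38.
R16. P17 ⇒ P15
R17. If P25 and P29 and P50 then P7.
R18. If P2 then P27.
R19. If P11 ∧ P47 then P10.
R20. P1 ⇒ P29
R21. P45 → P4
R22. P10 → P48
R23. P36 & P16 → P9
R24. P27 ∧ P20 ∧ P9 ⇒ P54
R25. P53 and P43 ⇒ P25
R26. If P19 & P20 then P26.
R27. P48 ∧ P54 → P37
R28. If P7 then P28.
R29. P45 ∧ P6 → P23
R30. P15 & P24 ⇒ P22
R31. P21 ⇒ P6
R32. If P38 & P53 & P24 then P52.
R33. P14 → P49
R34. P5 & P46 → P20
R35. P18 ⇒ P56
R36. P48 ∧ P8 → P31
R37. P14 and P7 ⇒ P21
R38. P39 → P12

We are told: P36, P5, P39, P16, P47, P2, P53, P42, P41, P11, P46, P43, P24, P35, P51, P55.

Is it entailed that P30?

P50  (by R8: P46, P24)
P29  (by R9: P39, P43)
P44  (by R13: P42)
P27  (by R18: P2)
P10  (by R19: P11, P47)
P48  (by R22: P10)
P9  (by R23: P36, P16)
P25  (by R25: P53, P43)
P20  (by R34: P5, P46)
P45  (by R3: P44)
P7  (by R17: P25, P29, P50)
P4  (by R21: P45)
P54  (by R24: P27, P20, P9)
P37  (by R27: P48, P54)
P26  (by R7: P37)
P38  (by R15: P4, P39)
P52  (by R32: P38, P53, P24)
P18  (by R1: P26, P53)
P14  (by R2: P52)
P56  (by R35: P18)
P21  (by R37: P14, P7)
P17  (by R10: P56)
P15  (by R16: P17)
P22  (by R30: P15, P24)
P6  (by R31: P21)
P30  (by R12: P22, P6)

Yes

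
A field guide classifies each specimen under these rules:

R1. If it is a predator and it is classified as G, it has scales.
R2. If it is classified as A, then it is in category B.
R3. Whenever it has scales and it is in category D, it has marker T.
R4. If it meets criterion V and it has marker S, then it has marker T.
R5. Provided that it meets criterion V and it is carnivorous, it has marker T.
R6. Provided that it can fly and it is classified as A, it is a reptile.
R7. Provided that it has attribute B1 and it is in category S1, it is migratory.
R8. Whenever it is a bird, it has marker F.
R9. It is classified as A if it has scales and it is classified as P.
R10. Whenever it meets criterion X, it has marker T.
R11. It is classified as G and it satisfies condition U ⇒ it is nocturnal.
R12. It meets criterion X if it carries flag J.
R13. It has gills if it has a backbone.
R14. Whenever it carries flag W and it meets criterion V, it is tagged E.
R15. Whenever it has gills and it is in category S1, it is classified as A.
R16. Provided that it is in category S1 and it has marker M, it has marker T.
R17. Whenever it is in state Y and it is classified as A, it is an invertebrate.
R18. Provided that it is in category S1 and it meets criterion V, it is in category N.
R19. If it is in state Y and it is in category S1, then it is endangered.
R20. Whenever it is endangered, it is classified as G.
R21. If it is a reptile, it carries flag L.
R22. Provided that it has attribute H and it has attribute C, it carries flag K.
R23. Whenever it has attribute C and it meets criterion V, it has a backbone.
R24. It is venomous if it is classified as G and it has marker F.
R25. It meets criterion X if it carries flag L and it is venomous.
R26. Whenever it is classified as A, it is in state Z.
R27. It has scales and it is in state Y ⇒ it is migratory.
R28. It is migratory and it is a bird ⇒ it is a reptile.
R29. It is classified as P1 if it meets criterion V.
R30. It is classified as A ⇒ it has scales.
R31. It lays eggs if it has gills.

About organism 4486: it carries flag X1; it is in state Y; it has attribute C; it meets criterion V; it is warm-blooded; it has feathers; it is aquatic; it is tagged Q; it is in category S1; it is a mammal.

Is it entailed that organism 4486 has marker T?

No

Forward chaining from the given facts derives: is in category N, is endangered, is classified as G, has a backbone, is classified as P1, has gills, is classified as A, is an invertebrate, is in state Z, has scales, lays eggs, is in category B, is migratory.
Rules concluding "it has marker T": R3 needs "it is in category D"; R4 needs "it has marker S"; R5 needs "it is carnivorous"; R10 needs "it meets criterion X"; R16 needs "it has marker M" — none of these are established.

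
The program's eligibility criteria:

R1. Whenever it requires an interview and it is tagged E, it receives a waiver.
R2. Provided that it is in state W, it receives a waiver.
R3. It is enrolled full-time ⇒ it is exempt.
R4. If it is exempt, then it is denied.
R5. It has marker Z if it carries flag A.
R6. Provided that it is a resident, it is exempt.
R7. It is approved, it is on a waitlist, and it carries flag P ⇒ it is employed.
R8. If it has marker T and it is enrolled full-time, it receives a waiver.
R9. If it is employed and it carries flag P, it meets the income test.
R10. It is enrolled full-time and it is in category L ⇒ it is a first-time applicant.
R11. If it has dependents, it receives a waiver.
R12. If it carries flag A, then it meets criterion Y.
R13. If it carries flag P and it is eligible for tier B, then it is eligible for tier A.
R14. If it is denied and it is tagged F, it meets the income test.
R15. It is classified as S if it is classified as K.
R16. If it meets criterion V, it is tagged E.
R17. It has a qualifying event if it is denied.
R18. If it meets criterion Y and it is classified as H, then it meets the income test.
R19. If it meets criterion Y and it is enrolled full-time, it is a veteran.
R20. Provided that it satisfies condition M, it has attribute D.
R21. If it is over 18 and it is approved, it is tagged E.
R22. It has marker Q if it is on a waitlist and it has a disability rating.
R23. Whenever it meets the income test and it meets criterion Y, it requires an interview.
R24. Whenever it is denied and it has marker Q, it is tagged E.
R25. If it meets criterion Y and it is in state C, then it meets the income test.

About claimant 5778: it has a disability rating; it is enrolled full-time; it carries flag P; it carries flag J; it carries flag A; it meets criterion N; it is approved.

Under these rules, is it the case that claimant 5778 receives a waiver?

No

Forward chaining from the given facts derives: is exempt, is denied, has marker Z, meets criterion Y, has a qualifying event, is a veteran.
Rules concluding "it receives a waiver": R1 needs "it requires an interview"; R2 needs "it is in state W"; R8 needs "it has marker T"; R11 needs "it has dependents" — none of these are established.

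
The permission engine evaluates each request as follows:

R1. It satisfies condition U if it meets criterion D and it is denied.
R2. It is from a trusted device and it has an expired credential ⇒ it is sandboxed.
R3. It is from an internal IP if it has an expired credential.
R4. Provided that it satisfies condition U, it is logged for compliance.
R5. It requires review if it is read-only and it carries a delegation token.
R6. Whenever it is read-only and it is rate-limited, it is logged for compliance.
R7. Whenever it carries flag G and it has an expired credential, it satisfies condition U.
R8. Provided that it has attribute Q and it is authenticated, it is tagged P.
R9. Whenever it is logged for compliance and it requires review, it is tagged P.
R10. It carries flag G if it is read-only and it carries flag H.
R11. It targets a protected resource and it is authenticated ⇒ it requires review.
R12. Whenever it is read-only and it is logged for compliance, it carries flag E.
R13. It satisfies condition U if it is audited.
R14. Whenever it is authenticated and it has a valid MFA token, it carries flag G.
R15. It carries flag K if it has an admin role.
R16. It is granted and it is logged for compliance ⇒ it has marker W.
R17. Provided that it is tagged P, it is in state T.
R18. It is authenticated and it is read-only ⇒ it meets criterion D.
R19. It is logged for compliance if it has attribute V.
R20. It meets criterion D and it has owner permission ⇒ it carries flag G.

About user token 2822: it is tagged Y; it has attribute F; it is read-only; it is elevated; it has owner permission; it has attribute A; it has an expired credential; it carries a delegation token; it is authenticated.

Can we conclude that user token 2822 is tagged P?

Yes

By R5 (it is read-only, it carries a delegation token): it requires review.
By R18 (it is authenticated, it is read-only): it meets criterion D.
By R20 (it meets criterion D, it has owner permission): it carries flag G.
By R7 (it carries flag G, it has an expired credential): it satisfies condition U.
By R4 (it satisfies condition U): it is logged for compliance.
By R9 (it is logged for compliance, it requires review): it is tagged P.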